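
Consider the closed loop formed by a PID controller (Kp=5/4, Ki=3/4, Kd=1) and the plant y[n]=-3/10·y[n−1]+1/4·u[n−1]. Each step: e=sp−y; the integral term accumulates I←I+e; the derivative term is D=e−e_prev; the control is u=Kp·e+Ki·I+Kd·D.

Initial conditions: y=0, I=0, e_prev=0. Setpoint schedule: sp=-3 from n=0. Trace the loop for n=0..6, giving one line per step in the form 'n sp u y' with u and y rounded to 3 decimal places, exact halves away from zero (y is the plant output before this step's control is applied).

0 -3 -9.000 0.000
1 -3 -1.500 -2.250
2 -3 -11.963 0.300
3 -3 -1.746 -3.081
4 -3 -15.771 0.488
5 -3 -1.088 -4.089
6 -3 -19.979 0.955

(exact arithmetic carried between steps; '≈' marks a value shown rounded to 6 d.p. or computed from one; I and e_prev carry over from the previous line; the table rounds u and y to 3 d.p., halves away from zero)
n=0: y=0, sp=-3, e=sp−y=-3; I=-3, D=e−e_prev=-3; u=5/4·(-3)+3/4·(-3)+1·(-3)=-9; next y=-3/10·0+1/4·(-9)=-2.25
n=1: y=-2.25, sp=-3, e=sp−y=-0.75; I=-3.75, D=e−e_prev=2.25; u=5/4·(-0.75)+3/4·(-3.75)+1·2.25=-1.5; next y=-3/10·(-2.25)+1/4·(-1.5)=0.3
n=2: y=0.3, sp=-3, e=sp−y=-3.3; I=-7.05, D=e−e_prev=-2.55; u=5/4·(-3.3)+3/4·(-7.05)+1·(-2.55)=-11.9625; next y=-3/10·0.3+1/4·(-11.9625)=-3.080625
n=3: y=-3.080625, sp=-3, e=sp−y=0.080625; I=-6.969375, D=e−e_prev=3.380625; u=5/4·0.080625+3/4·(-6.969375)+1·3.380625=-1.745625; next y=-3/10·(-3.080625)+1/4·(-1.745625)≈0.487781
n=4: y≈0.487781, sp=-3, e=sp−y≈-3.487781; I≈-10.457156, D=e−e_prev≈-3.568406; u=5/4·(-3.487781)+3/4·(-10.457156)+1·(-3.568406)≈-15.771; next y=-3/10·0.487781+1/4·(-15.771)≈-4.089084
n=5: y≈-4.089084, sp=-3, e=sp−y≈1.089084; I≈-9.368072, D=e−e_prev≈4.576866; u=5/4·1.089084+3/4·(-9.368072)+1·4.576866≈-1.087833; next y=-3/10·(-4.089084)+1/4·(-1.087833)≈0.954767
n=6: y≈0.954767, sp=-3, e=sp−y≈-3.954767; I≈-13.322839, D=e−e_prev≈-5.043851; u=5/4·(-3.954767)+3/4·(-13.322839)+1·(-5.043851)≈-19.979440; next y=-3/10·0.954767+1/4·(-19.979440)≈-5.281290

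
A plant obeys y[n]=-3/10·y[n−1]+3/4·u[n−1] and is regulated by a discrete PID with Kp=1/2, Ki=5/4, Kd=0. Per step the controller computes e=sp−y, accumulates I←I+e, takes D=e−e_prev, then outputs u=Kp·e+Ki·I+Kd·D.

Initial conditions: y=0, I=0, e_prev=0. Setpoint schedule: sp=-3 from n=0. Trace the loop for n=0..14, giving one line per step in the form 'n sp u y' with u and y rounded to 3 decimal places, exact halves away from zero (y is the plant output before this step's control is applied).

(exact arithmetic carried between steps; '≈' marks a value shown rounded to 6 d.p. or computed from one; I and e_prev carry over from the previous line; the table rounds u and y to 3 d.p., halves away from zero)
n=0: y=0, sp=-3, e=sp−y=-3; I=-3, D=e−e_prev=-3; u=1/2·(-3)+5/4·(-3)+0·(-3)=-5.25; next y=-3/10·0+3/4·(-5.25)=-3.9375
n=1: y=-3.9375, sp=-3, e=sp−y=0.9375; I=-2.0625, D=e−e_prev=3.9375; u=1/2·0.9375+5/4·(-2.0625)+0·3.9375=-2.109375; next y=-3/10·(-3.9375)+3/4·(-2.109375)≈-0.400781
n=2: y≈-0.400781, sp=-3, e=sp−y≈-2.599219; I≈-4.661719, D=e−e_prev≈-3.536719; u=1/2·(-2.599219)+5/4·(-4.661719)+0·(-3.536719)≈-7.126758; next y=-3/10·(-0.400781)+3/4·(-7.126758)≈-5.224834
n=3: y≈-5.224834, sp=-3, e=sp−y≈2.224834; I≈-2.436885, D=e−e_prev≈4.824053; u=1/2·2.224834+5/4·(-2.436885)+0·4.824053≈-1.933689; next y=-3/10·(-5.224834)+3/4·(-1.933689)≈0.117183
n=4: y≈0.117183, sp=-3, e=sp−y≈-3.117183; I≈-5.554068, D=e−e_prev≈-5.342017; u=1/2·(-3.117183)+5/4·(-5.554068)+0·(-5.342017)≈-8.501177; next y=-3/10·0.117183+3/4·(-8.501177)≈-6.411038
n=5: y≈-6.411038, sp=-3, e=sp−y≈3.411038; I≈-2.143030, D=e−e_prev≈6.528221; u=1/2·3.411038+5/4·(-2.143030)+0·6.528221≈-0.973269; next y=-3/10·(-6.411038)+3/4·(-0.973269)≈1.193360
n=6: y≈1.193360, sp=-3, e=sp−y≈-4.193360; I≈-6.336390, D=e−e_prev≈-7.604397; u=1/2·(-4.193360)+5/4·(-6.336390)+0·(-7.604397)≈-10.017167; next y=-3/10·1.193360+3/4·(-10.017167)≈-7.870883
n=7: y≈-7.870883, sp=-3, e=sp−y≈4.870883; I≈-1.465507, D=e−e_prev≈9.064243; u=1/2·4.870883+5/4·(-1.465507)+0·9.064243≈0.603558; next y=-3/10·(-7.870883)+3/4·0.603558≈2.813934
n=8: y≈2.813934, sp=-3, e=sp−y≈-5.813934; I≈-7.279440, D=e−e_prev≈-10.684817; u=1/2·(-5.813934)+5/4·(-7.279440)+0·(-10.684817)≈-12.006267; next y=-3/10·2.813934+3/4·(-12.006267)≈-9.848881
n=9: y≈-9.848881, sp=-3, e=sp−y≈6.848881; I≈-0.430560, D=e−e_prev≈12.662814; u=1/2·6.848881+5/4·(-0.430560)+0·12.662814≈2.886240; next y=-3/10·(-9.848881)+3/4·2.886240≈5.119345
n=10: y≈5.119345, sp=-3, e=sp−y≈-8.119345; I≈-8.549904, D=e−e_prev≈-14.968225; u=1/2·(-8.119345)+5/4·(-8.549904)+0·(-14.968225)≈-14.747053; next y=-3/10·5.119345+3/4·(-14.747053)≈-12.596093
n=11: y≈-12.596093, sp=-3, e=sp−y≈9.596093; I≈1.046189, D=e−e_prev≈17.715437; u=1/2·9.596093+5/4·1.046189+0·17.715437≈6.105782; next y=-3/10·(-12.596093)+3/4·6.105782≈8.358164
n=12: y≈8.358164, sp=-3, e=sp−y≈-11.358164; I≈-10.311976, D=e−e_prev≈-20.954257; u=1/2·(-11.358164)+5/4·(-10.311976)+0·(-20.954257)≈-18.569052; next y=-3/10·8.358164+3/4·(-18.569052)≈-16.434238
n=13: y≈-16.434238, sp=-3, e=sp−y≈13.434238; I≈3.122263, D=e−e_prev≈24.792403; u=1/2·13.434238+5/4·3.122263+0·24.792403≈10.619947; next y=-3/10·(-16.434238)+3/4·10.619947≈12.895232
n=14: y≈12.895232, sp=-3, e=sp−y≈-15.895232; I≈-12.772970, D=e−e_prev≈-29.329470; u=1/2·(-15.895232)+5/4·(-12.772970)+0·(-29.329470)≈-23.913828; next y=-3/10·12.895232+3/4·(-23.913828)≈-21.803941

0 -3 -5.250 0.000
1 -3 -2.109 -3.938
2 -3 -7.127 -0.401
3 -3 -1.934 -5.225
4 -3 -8.501 0.117
5 -3 -0.973 -6.411
6 -3 -10.017 1.193
7 -3 0.604 -7.871
8 -3 -12.006 2.814
9 -3 2.886 -9.849
10 -3 -14.747 5.119
11 -3 6.106 -12.596
12 -3 -18.569 8.358
13 -3 10.620 -16.434
14 -3 -23.914 12.895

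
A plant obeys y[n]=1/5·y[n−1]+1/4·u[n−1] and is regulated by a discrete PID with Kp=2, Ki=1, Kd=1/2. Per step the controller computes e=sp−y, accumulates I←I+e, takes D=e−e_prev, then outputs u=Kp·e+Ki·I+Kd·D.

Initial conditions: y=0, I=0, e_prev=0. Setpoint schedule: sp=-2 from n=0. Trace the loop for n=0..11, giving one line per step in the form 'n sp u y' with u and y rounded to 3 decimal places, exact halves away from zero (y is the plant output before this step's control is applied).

0 -2 -7.000 0.000
1 -2 -1.875 -1.750
2 -2 -6.259 -0.819
3 -2 -3.791 -1.729
4 -2 -6.040 -1.293
5 -2 -4.865 -1.769
6 -2 -6.030 -1.570
7 -2 -5.481 -1.821
8 -2 -6.089 -1.734
9 -2 -5.840 -1.869
10 -2 -6.162 -1.834
11 -2 -6.053 -1.907

(exact arithmetic carried between steps; '≈' marks a value shown rounded to 6 d.p. or computed from one; I and e_prev carry over from the previous line; the table rounds u and y to 3 d.p., halves away from zero)
n=0: y=0, sp=-2, e=sp−y=-2; I=-2, D=e−e_prev=-2; u=2·(-2)+1·(-2)+1/2·(-2)=-7; next y=1/5·0+1/4·(-7)=-1.75
n=1: y=-1.75, sp=-2, e=sp−y=-0.25; I=-2.25, D=e−e_prev=1.75; u=2·(-0.25)+1·(-2.25)+1/2·1.75=-1.875; next y=1/5·(-1.75)+1/4·(-1.875)=-0.81875
n=2: y=-0.81875, sp=-2, e=sp−y=-1.18125; I=-3.43125, D=e−e_prev=-0.93125; u=2·(-1.18125)+1·(-3.43125)+1/2·(-0.93125)=-6.259375; next y=1/5·(-0.81875)+1/4·(-6.259375)≈-1.728594
n=3: y≈-1.728594, sp=-2, e=sp−y≈-0.271406; I≈-3.702656, D=e−e_prev≈0.909844; u=2·(-0.271406)+1·(-3.702656)+1/2·0.909844≈-3.790547; next y=1/5·(-1.728594)+1/4·(-3.790547)≈-1.293355
n=4: y≈-1.293355, sp=-2, e=sp−y≈-0.706645; I≈-4.409301, D=e−e_prev≈-0.435238; u=2·(-0.706645)+1·(-4.409301)+1/2·(-0.435238)≈-6.040209; next y=1/5·(-1.293355)+1/4·(-6.040209)≈-1.768723
n=5: y≈-1.768723, sp=-2, e=sp−y≈-0.231277; I≈-4.640577, D=e−e_prev≈0.475368; u=2·(-0.231277)+1·(-4.640577)+1/2·0.475368≈-4.865447; next y=1/5·(-1.768723)+1/4·(-4.865447)≈-1.570106
n=6: y≈-1.570106, sp=-2, e=sp−y≈-0.429894; I≈-5.070471, D=e−e_prev≈-0.198617; u=2·(-0.429894)+1·(-5.070471)+1/2·(-0.198617)≈-6.029567; next y=1/5·(-1.570106)+1/4·(-6.029567)≈-1.821413
n=7: y≈-1.821413, sp=-2, e=sp−y≈-0.178587; I≈-5.249058, D=e−e_prev≈0.251307; u=2·(-0.178587)+1·(-5.249058)+1/2·0.251307≈-5.480579; next y=1/5·(-1.821413)+1/4·(-5.480579)≈-1.734427
n=8: y≈-1.734427, sp=-2, e=sp−y≈-0.265573; I≈-5.514631, D=e−e_prev≈-0.086986; u=2·(-0.265573)+1·(-5.514631)+1/2·(-0.086986)≈-6.089269; next y=1/5·(-1.734427)+1/4·(-6.089269)≈-1.869203
n=9: y≈-1.869203, sp=-2, e=sp−y≈-0.130797; I≈-5.645428, D=e−e_prev≈0.134775; u=2·(-0.130797)+1·(-5.645428)+1/2·0.134775≈-5.839635; next y=1/5·(-1.869203)+1/4·(-5.839635)≈-1.833749
n=10: y≈-1.833749, sp=-2, e=sp−y≈-0.166251; I≈-5.811679, D=e−e_prev≈-0.035453; u=2·(-0.166251)+1·(-5.811679)+1/2·(-0.035453)≈-6.161907; next y=1/5·(-1.833749)+1/4·(-6.161907)≈-1.907227
n=11: y≈-1.907227, sp=-2, e=sp−y≈-0.092773; I≈-5.904452, D=e−e_prev≈0.073477; u=2·(-0.092773)+1·(-5.904452)+1/2·0.073477≈-6.053260; next y=1/5·(-1.907227)+1/4·(-6.053260)≈-1.894760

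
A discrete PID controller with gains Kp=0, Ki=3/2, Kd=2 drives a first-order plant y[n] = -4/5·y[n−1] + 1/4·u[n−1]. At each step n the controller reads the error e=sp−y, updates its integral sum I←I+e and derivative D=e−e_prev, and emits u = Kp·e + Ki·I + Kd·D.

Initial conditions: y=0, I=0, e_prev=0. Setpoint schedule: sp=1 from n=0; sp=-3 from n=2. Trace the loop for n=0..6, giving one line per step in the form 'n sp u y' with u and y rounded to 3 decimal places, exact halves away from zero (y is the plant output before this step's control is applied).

(exact arithmetic carried between steps; '≈' marks a value shown rounded to 6 d.p. or computed from one; I and e_prev carry over from the previous line; the table rounds u and y to 3 d.p., halves away from zero)
n=0: y=0, sp=1, e=sp−y=1; I=1, D=e−e_prev=1; u=0·1+3/2·1+2·1=3.5; next y=-4/5·0+1/4·3.5=0.875
n=1: y=0.875, sp=1, e=sp−y=0.125; I=1.125, D=e−e_prev=-0.875; u=0·0.125+3/2·1.125+2·(-0.875)=-0.0625; next y=-4/5·0.875+1/4·(-0.0625)=-0.715625
n=2: y=-0.715625, sp=-3, e=sp−y=-2.284375; I=-1.159375, D=e−e_prev=-2.409375; u=0·(-2.284375)+3/2·(-1.159375)+2·(-2.409375)≈-6.557813; next y=-4/5·(-0.715625)+1/4·(-6.557813)≈-1.066953
n=3: y≈-1.066953, sp=-3, e=sp−y≈-1.933047; I≈-3.092422, D=e−e_prev≈0.351328; u=0·(-1.933047)+3/2·(-3.092422)+2·0.351328≈-3.935977; next y=-4/5·(-1.066953)+1/4·(-3.935977)≈-0.130432
n=4: y≈-0.130432, sp=-3, e=sp−y≈-2.869568; I≈-5.961990, D=e−e_prev≈-0.936521; u=0·(-2.869568)+3/2·(-5.961990)+2·(-0.936521)≈-10.816028; next y=-4/5·(-0.130432)+1/4·(-10.816028)≈-2.599662
n=5: y≈-2.599662, sp=-3, e=sp−y≈-0.400338; I≈-6.362328, D=e−e_prev≈2.469230; u=0·(-0.400338)+3/2·(-6.362328)+2·2.469230≈-4.605032; next y=-4/5·(-2.599662)+1/4·(-4.605032)≈0.928471
n=6: y≈0.928471, sp=-3, e=sp−y≈-3.928471; I≈-10.290800, D=e−e_prev≈-3.528133; u=0·(-3.928471)+3/2·(-10.290800)+2·(-3.528133)≈-22.492466; next y=-4/5·0.928471+1/4·(-22.492466)≈-6.365893

0 1 3.500 0.000
1 1 -0.063 0.875
2 -3 -6.558 -0.716
3 -3 -3.936 -1.067
4 -3 -10.816 -0.130
5 -3 -4.605 -2.600
6 -3 -22.492 0.928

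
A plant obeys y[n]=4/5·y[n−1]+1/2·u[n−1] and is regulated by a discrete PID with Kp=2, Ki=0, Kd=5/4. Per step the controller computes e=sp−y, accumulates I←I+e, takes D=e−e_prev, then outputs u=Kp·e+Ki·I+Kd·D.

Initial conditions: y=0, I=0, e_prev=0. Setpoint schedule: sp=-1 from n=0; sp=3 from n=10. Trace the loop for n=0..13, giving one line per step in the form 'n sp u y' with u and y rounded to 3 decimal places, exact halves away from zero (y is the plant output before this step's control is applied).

(exact arithmetic carried between steps; '≈' marks a value shown rounded to 6 d.p. or computed from one; I and e_prev carry over from the previous line; the table rounds u and y to 3 d.p., halves away from zero)
n=0: y=0, sp=-1, e=sp−y=-1; I=-1, D=e−e_prev=-1; u=2·(-1)+0·(-1)+5/4·(-1)=-3.25; next y=4/5·0+1/2·(-3.25)=-1.625
n=1: y=-1.625, sp=-1, e=sp−y=0.625; I=-0.375, D=e−e_prev=1.625; u=2·0.625+0·(-0.375)+5/4·1.625=3.28125; next y=4/5·(-1.625)+1/2·3.28125=0.340625
n=2: y=0.340625, sp=-1, e=sp−y=-1.340625; I=-1.715625, D=e−e_prev=-1.965625; u=2·(-1.340625)+0·(-1.715625)+5/4·(-1.965625)≈-5.138281; next y=4/5·0.340625+1/2·(-5.138281)≈-2.296641
n=3: y≈-2.296641, sp=-1, e=sp−y≈1.296641; I≈-0.418984, D=e−e_prev≈2.637266; u=2·1.296641+0·(-0.418984)+5/4·2.637266≈5.889863; next y=4/5·(-2.296641)+1/2·5.889863≈1.107619
n=4: y≈1.107619, sp=-1, e=sp−y≈-2.107619; I≈-2.526604, D=e−e_prev≈-3.404260; u=2·(-2.107619)+0·(-2.526604)+5/4·(-3.404260)≈-8.470563; next y=4/5·1.107619+1/2·(-8.470563)≈-3.349186
n=5: y≈-3.349186, sp=-1, e=sp−y≈2.349186; I≈-0.177417, D=e−e_prev≈4.456805; u=2·2.349186+0·(-0.177417)+5/4·4.456805≈10.269379; next y=4/5·(-3.349186)+1/2·10.269379≈2.455341
n=6: y≈2.455341, sp=-1, e=sp−y≈-3.455341; I≈-3.632758, D=e−e_prev≈-5.804527; u=2·(-3.455341)+0·(-3.632758)+5/4·(-5.804527)≈-14.166340; next y=4/5·2.455341+1/2·(-14.166340)≈-5.118897
n=7: y≈-5.118897, sp=-1, e=sp−y≈4.118897; I≈0.486139, D=e−e_prev≈7.574238; u=2·4.118897+0·0.486139+5/4·7.574238≈17.705592; next y=4/5·(-5.118897)+1/2·17.705592≈4.757678
n=8: y≈4.757678, sp=-1, e=sp−y≈-5.757678; I≈-5.271539, D=e−e_prev≈-9.876575; u=2·(-5.757678)+0·(-5.271539)+5/4·(-9.876575)≈-23.861076; next y=4/5·4.757678+1/2·(-23.861076)≈-8.124395
n=9: y≈-8.124395, sp=-1, e=sp−y≈7.124395; I≈1.852857, D=e−e_prev≈12.882073; u=2·7.124395+0·1.852857+5/4·12.882073≈30.351382; next y=4/5·(-8.124395)+1/2·30.351382≈8.676175
n=10: y≈8.676175, sp=3, e=sp−y≈-5.676175; I≈-3.823318, D=e−e_prev≈-12.800570; u=2·(-5.676175)+0·(-3.823318)+5/4·(-12.800570)≈-27.353063; next y=4/5·8.676175+1/2·(-27.353063)≈-6.735591
n=11: y≈-6.735591, sp=3, e=sp−y≈9.735591; I≈5.912273, D=e−e_prev≈15.411766; u=2·9.735591+0·5.912273+5/4·15.411766≈38.735891; next y=4/5·(-6.735591)+1/2·38.735891≈13.979472
n=12: y≈13.979472, sp=3, e=sp−y≈-10.979472; I≈-5.067199, D=e−e_prev≈-20.715064; u=2·(-10.979472)+0·(-5.067199)+5/4·(-20.715064)≈-47.852774; next y=4/5·13.979472+1/2·(-47.852774)≈-12.742809
n=13: y≈-12.742809, sp=3, e=sp−y≈15.742809; I≈10.675610, D=e−e_prev≈26.722282; u=2·15.742809+0·10.675610+5/4·26.722282≈64.888470; next y=4/5·(-12.742809)+1/2·64.888470≈22.249988

0 -1 -3.250 0.000
1 -1 3.281 -1.625
2 -1 -5.138 0.341
3 -1 5.890 -2.297
4 -1 -8.471 1.108
5 -1 10.269 -3.349
6 -1 -14.166 2.455
7 -1 17.706 -5.119
8 -1 -23.861 4.758
9 -1 30.351 -8.124
10 3 -27.353 8.676
11 3 38.736 -6.736
12 3 -47.853 13.979
13 3 64.888 -12.743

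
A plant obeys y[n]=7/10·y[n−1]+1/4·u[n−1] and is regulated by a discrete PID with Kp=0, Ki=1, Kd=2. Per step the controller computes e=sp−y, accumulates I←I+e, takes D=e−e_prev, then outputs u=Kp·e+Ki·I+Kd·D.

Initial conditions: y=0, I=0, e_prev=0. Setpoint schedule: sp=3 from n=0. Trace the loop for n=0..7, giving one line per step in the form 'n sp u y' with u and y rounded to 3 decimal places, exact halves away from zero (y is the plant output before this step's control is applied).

0 3 9.000 0.000
1 3 -0.750 2.250
2 3 7.088 1.388
3 3 2.908 2.743
4 3 6.164 2.647
5 3 4.084 3.394
6 3 5.175 3.397
7 3 3.960 3.672

(exact arithmetic carried between steps; '≈' marks a value shown rounded to 6 d.p. or computed from one; I and e_prev carry over from the previous line; the table rounds u and y to 3 d.p., halves away from zero)
n=0: y=0, sp=3, e=sp−y=3; I=3, D=e−e_prev=3; u=0·3+1·3+2·3=9; next y=7/10·0+1/4·9=2.25
n=1: y=2.25, sp=3, e=sp−y=0.75; I=3.75, D=e−e_prev=-2.25; u=0·0.75+1·3.75+2·(-2.25)=-0.75; next y=7/10·2.25+1/4·(-0.75)=1.3875
n=2: y=1.3875, sp=3, e=sp−y=1.6125; I=5.3625, D=e−e_prev=0.8625; u=0·1.6125+1·5.3625+2·0.8625=7.0875; next y=7/10·1.3875+1/4·7.0875=2.743125
n=3: y=2.743125, sp=3, e=sp−y=0.256875; I=5.619375, D=e−e_prev=-1.355625; u=0·0.256875+1·5.619375+2·(-1.355625)=2.908125; next y=7/10·2.743125+1/4·2.908125≈2.647219
n=4: y≈2.647219, sp=3, e=sp−y≈0.352781; I≈5.972156, D=e−e_prev≈0.095906; u=0·0.352781+1·5.972156+2·0.095906≈6.163969; next y=7/10·2.647219+1/4·6.163969≈3.394045
n=5: y≈3.394045, sp=3, e=sp−y≈-0.394045; I≈5.578111, D=e−e_prev≈-0.746827; u=0·(-0.394045)+1·5.578111+2·(-0.746827)≈4.084458; next y=7/10·3.394045+1/4·4.084458≈3.396946
n=6: y≈3.396946, sp=3, e=sp−y≈-0.396946; I≈5.181165, D=e−e_prev≈-0.002901; u=0·(-0.396946)+1·5.181165+2·(-0.002901)≈5.175363; next y=7/10·3.396946+1/4·5.175363≈3.671703
n=7: y≈3.671703, sp=3, e=sp−y≈-0.671703; I≈4.509462, D=e−e_prev≈-0.274757; u=0·(-0.671703)+1·4.509462+2·(-0.274757)≈3.959948; next y=7/10·3.671703+1/4·3.959948≈3.560179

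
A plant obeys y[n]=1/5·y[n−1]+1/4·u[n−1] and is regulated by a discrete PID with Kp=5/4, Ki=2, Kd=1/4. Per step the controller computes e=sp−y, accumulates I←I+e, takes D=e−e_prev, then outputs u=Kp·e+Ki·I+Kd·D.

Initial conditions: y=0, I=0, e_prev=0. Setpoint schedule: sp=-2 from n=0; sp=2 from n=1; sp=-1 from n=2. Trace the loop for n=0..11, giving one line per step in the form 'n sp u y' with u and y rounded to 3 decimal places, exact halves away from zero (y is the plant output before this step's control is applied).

(exact arithmetic carried between steps; '≈' marks a value shown rounded to 6 d.p. or computed from one; I and e_prev carry over from the previous line; the table rounds u and y to 3 d.p., halves away from zero)
n=0: y=0, sp=-2, e=sp−y=-2; I=-2, D=e−e_prev=-2; u=5/4·(-2)+2·(-2)+1/4·(-2)=-7; next y=1/5·0+1/4·(-7)=-1.75
n=1: y=-1.75, sp=2, e=sp−y=3.75; I=1.75, D=e−e_prev=5.75; u=5/4·3.75+2·1.75+1/4·5.75=9.625; next y=1/5·(-1.75)+1/4·9.625=2.05625
n=2: y=2.05625, sp=-1, e=sp−y=-3.05625; I=-1.30625, D=e−e_prev=-6.80625; u=5/4·(-3.05625)+2·(-1.30625)+1/4·(-6.80625)=-8.134375; next y=1/5·2.05625+1/4·(-8.134375)≈-1.622344
n=3: y≈-1.622344, sp=-1, e=sp−y≈0.622344; I≈-0.683906, D=e−e_prev≈3.678594; u=5/4·0.622344+2·(-0.683906)+1/4·3.678594≈0.329766; next y=1/5·(-1.622344)+1/4·0.329766≈-0.242027
n=4: y≈-0.242027, sp=-1, e=sp−y≈-0.757973; I≈-1.441879, D=e−e_prev≈-1.380316; u=5/4·(-0.757973)+2·(-1.441879)+1/4·(-1.380316)≈-4.176303; next y=1/5·(-0.242027)+1/4·(-4.176303)≈-1.092481
n=5: y≈-1.092481, sp=-1, e=sp−y≈0.092481; I≈-1.349398, D=e−e_prev≈0.850454; u=5/4·0.092481+2·(-1.349398)+1/4·0.850454≈-2.370581; next y=1/5·(-1.092481)+1/4·(-2.370581)≈-0.811141
n=6: y≈-0.811141, sp=-1, e=sp−y≈-0.188859; I≈-1.538256, D=e−e_prev≈-0.281340; u=5/4·(-0.188859)+2·(-1.538256)+1/4·(-0.281340)≈-3.382921; next y=1/5·(-0.811141)+1/4·(-3.382921)≈-1.007959
n=7: y≈-1.007959, sp=-1, e=sp−y≈0.007959; I≈-1.530298, D=e−e_prev≈0.196817; u=5/4·0.007959+2·(-1.530298)+1/4·0.196817≈-3.001443; next y=1/5·(-1.007959)+1/4·(-3.001443)≈-0.951953
n=8: y≈-0.951953, sp=-1, e=sp−y≈-0.048047; I≈-1.578345, D=e−e_prev≈-0.056006; u=5/4·(-0.048047)+2·(-1.578345)+1/4·(-0.056006)≈-3.230752; next y=1/5·(-0.951953)+1/4·(-3.230752)≈-0.998078
n=9: y≈-0.998078, sp=-1, e=sp−y≈-0.001922; I≈-1.580267, D=e−e_prev≈0.046126; u=5/4·(-0.001922)+2·(-1.580267)+1/4·0.046126≈-3.151404; next y=1/5·(-0.998078)+1/4·(-3.151404)≈-0.987467
n=10: y≈-0.987467, sp=-1, e=sp−y≈-0.012533; I≈-1.592800, D=e−e_prev≈-0.010612; u=5/4·(-0.012533)+2·(-1.592800)+1/4·(-0.010612)≈-3.203920; next y=1/5·(-0.987467)+1/4·(-3.203920)≈-0.998473
n=11: y≈-0.998473, sp=-1, e=sp−y≈-0.001527; I≈-1.594327, D=e−e_prev≈0.011006; u=5/4·(-0.001527)+2·(-1.594327)+1/4·0.011006≈-3.187811; next y=1/5·(-0.998473)+1/4·(-3.187811)≈-0.996647

0 -2 -7.000 0.000
1 2 9.625 -1.750
2 -1 -8.134 2.056
3 -1 0.330 -1.622
4 -1 -4.176 -0.242
5 -1 -2.371 -1.092
6 -1 -3.383 -0.811
7 -1 -3.001 -1.008
8 -1 -3.231 -0.952
9 -1 -3.151 -0.998
10 -1 -3.204 -0.987
11 -1 -3.188 -0.998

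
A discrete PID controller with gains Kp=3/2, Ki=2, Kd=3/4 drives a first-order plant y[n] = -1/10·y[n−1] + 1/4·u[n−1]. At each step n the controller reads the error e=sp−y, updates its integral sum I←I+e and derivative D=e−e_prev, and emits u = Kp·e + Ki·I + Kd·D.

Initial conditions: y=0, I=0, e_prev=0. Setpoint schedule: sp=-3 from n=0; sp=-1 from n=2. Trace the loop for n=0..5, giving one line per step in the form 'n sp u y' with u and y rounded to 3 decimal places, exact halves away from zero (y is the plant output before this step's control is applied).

(exact arithmetic carried between steps; '≈' marks a value shown rounded to 6 d.p. or computed from one; I and e_prev carry over from the previous line; the table rounds u and y to 3 d.p., halves away from zero)
n=0: y=0, sp=-3, e=sp−y=-3; I=-3, D=e−e_prev=-3; u=3/2·(-3)+2·(-3)+3/4·(-3)=-12.75; next y=-1/10·0+1/4·(-12.75)=-3.1875
n=1: y=-3.1875, sp=-3, e=sp−y=0.1875; I=-2.8125, D=e−e_prev=3.1875; u=3/2·0.1875+2·(-2.8125)+3/4·3.1875=-2.953125; next y=-1/10·(-3.1875)+1/4·(-2.953125)≈-0.419531
n=2: y≈-0.419531, sp=-1, e=sp−y≈-0.580469; I≈-3.392969, D=e−e_prev≈-0.767969; u=3/2·(-0.580469)+2·(-3.392969)+3/4·(-0.767969)≈-8.232617; next y=-1/10·(-0.419531)+1/4·(-8.232617)≈-2.016201
n=3: y≈-2.016201, sp=-1, e=sp−y≈1.016201; I≈-2.376768, D=e−e_prev≈1.596670; u=3/2·1.016201+2·(-2.376768)+3/4·1.596670≈-2.031731; next y=-1/10·(-2.016201)+1/4·(-2.031731)≈-0.306313
n=4: y≈-0.306313, sp=-1, e=sp−y≈-0.693687; I≈-3.070455, D=e−e_prev≈-1.709889; u=3/2·(-0.693687)+2·(-3.070455)+3/4·(-1.709889)≈-8.463857; next y=-1/10·(-0.306313)+1/4·(-8.463857)≈-2.085333
n=5: y≈-2.085333, sp=-1, e=sp−y≈1.085333; I≈-1.985122, D=e−e_prev≈1.779020; u=3/2·1.085333+2·(-1.985122)+3/4·1.779020≈-1.007979; next y=-1/10·(-2.085333)+1/4·(-1.007979)≈-0.043461

0 -3 -12.750 0.000
1 -3 -2.953 -3.188
2 -1 -8.233 -0.420
3 -1 -2.032 -2.016
4 -1 -8.464 -0.306
5 -1 -1.008 -2.085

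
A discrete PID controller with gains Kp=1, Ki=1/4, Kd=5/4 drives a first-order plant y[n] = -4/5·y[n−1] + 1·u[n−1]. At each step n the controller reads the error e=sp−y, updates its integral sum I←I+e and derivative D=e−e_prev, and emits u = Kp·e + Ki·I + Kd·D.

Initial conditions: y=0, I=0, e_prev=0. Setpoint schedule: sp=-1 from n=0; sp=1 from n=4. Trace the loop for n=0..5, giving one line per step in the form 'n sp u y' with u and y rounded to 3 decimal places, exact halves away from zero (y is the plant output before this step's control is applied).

0 -1 -2.500 0.000
1 -1 4.750 -2.500
2 -1 -21.125 6.750
3 -1 71.688 -26.525
4 1 -257.106 92.908
5 1 927.557 -331.432

(exact arithmetic carried between steps; '≈' marks a value shown rounded to 6 d.p. or computed from one; I and e_prev carry over from the previous line; the table rounds u and y to 3 d.p., halves away from zero)
n=0: y=0, sp=-1, e=sp−y=-1; I=-1, D=e−e_prev=-1; u=1·(-1)+1/4·(-1)+5/4·(-1)=-2.5; next y=-4/5·0+1·(-2.5)=-2.5
n=1: y=-2.5, sp=-1, e=sp−y=1.5; I=0.5, D=e−e_prev=2.5; u=1·1.5+1/4·0.5+5/4·2.5=4.75; next y=-4/5·(-2.5)+1·4.75=6.75
n=2: y=6.75, sp=-1, e=sp−y=-7.75; I=-7.25, D=e−e_prev=-9.25; u=1·(-7.75)+1/4·(-7.25)+5/4·(-9.25)=-21.125; next y=-4/5·6.75+1·(-21.125)=-26.525
n=3: y=-26.525, sp=-1, e=sp−y=25.525; I=18.275, D=e−e_prev=33.275; u=1·25.525+1/4·18.275+5/4·33.275=71.6875; next y=-4/5·(-26.525)+1·71.6875=92.9075
n=4: y=92.9075, sp=1, e=sp−y=-91.9075; I=-73.6325, D=e−e_prev=-117.4325; u=1·(-91.9075)+1/4·(-73.6325)+5/4·(-117.4325)=-257.10625; next y=-4/5·92.9075+1·(-257.10625)=-331.43225
n=5: y=-331.43225, sp=1, e=sp−y=332.43225; I=258.79975, D=e−e_prev=424.33975; u=1·332.43225+1/4·258.79975+5/4·424.33975=927.556875; next y=-4/5·(-331.43225)+1·927.556875=1192.702675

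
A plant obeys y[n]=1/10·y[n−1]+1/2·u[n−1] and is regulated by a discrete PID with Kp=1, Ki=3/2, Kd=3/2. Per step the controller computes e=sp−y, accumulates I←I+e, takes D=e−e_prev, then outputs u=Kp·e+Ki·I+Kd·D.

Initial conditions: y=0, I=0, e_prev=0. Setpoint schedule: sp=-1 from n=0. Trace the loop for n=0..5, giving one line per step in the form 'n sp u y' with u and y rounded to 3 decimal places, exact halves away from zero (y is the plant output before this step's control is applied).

0 -1 -4.000 0.000
1 -1 4.000 -2.000
2 -1 -12.700 1.800
3 -1 20.680 -6.170
4 -1 -47.092 9.723
5 -1 89.850 -22.574

(exact arithmetic carried between steps; '≈' marks a value shown rounded to 6 d.p. or computed from one; I and e_prev carry over from the previous line; the table rounds u and y to 3 d.p., halves away from zero)
n=0: y=0, sp=-1, e=sp−y=-1; I=-1, D=e−e_prev=-1; u=1·(-1)+3/2·(-1)+3/2·(-1)=-4; next y=1/10·0+1/2·(-4)=-2
n=1: y=-2, sp=-1, e=sp−y=1; I=0, D=e−e_prev=2; u=1·1+3/2·0+3/2·2=4; next y=1/10·(-2)+1/2·4=1.8
n=2: y=1.8, sp=-1, e=sp−y=-2.8; I=-2.8, D=e−e_prev=-3.8; u=1·(-2.8)+3/2·(-2.8)+3/2·(-3.8)=-12.7; next y=1/10·1.8+1/2·(-12.7)=-6.17
n=3: y=-6.17, sp=-1, e=sp−y=5.17; I=2.37, D=e−e_prev=7.97; u=1·5.17+3/2·2.37+3/2·7.97=20.68; next y=1/10·(-6.17)+1/2·20.68=9.723
n=4: y=9.723, sp=-1, e=sp−y=-10.723; I=-8.353, D=e−e_prev=-15.893; u=1·(-10.723)+3/2·(-8.353)+3/2·(-15.893)=-47.092; next y=1/10·9.723+1/2·(-47.092)=-22.5737
n=5: y=-22.5737, sp=-1, e=sp−y=21.5737; I=13.2207, D=e−e_prev=32.2967; u=1·21.5737+3/2·13.2207+3/2·32.2967=89.8498; next y=1/10·(-22.5737)+1/2·89.8498=42.66753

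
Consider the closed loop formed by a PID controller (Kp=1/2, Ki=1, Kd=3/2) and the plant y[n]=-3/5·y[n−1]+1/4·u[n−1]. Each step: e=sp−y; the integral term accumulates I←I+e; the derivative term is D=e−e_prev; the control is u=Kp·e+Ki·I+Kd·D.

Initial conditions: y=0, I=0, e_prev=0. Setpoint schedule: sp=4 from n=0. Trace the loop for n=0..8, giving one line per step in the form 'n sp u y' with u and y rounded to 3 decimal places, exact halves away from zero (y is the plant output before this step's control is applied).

0 4 12.000 0.000
1 4 1.000 3.000
2 4 20.150 -1.550
3 4 -3.678 5.968
4 4 37.033 -4.500
5 4 -19.542 11.958
6 4 69.243 -12.061
7 4 -60.547 24.547
8 4 137.053 -29.865

(exact arithmetic carried between steps; '≈' marks a value shown rounded to 6 d.p. or computed from one; I and e_prev carry over from the previous line; the table rounds u and y to 3 d.p., halves away from zero)
n=0: y=0, sp=4, e=sp−y=4; I=4, D=e−e_prev=4; u=1/2·4+1·4+3/2·4=12; next y=-3/5·0+1/4·12=3
n=1: y=3, sp=4, e=sp−y=1; I=5, D=e−e_prev=-3; u=1/2·1+1·5+3/2·(-3)=1; next y=-3/5·3+1/4·1=-1.55
n=2: y=-1.55, sp=4, e=sp−y=5.55; I=10.55, D=e−e_prev=4.55; u=1/2·5.55+1·10.55+3/2·4.55=20.15; next y=-3/5·(-1.55)+1/4·20.15=5.9675
n=3: y=5.9675, sp=4, e=sp−y=-1.9675; I=8.5825, D=e−e_prev=-7.5175; u=1/2·(-1.9675)+1·8.5825+3/2·(-7.5175)=-3.6775; next y=-3/5·5.9675+1/4·(-3.6775)=-4.499875
n=4: y=-4.499875, sp=4, e=sp−y=8.499875; I=17.082375, D=e−e_prev=10.467375; u=1/2·8.499875+1·17.082375+3/2·10.467375=37.033375; next y=-3/5·(-4.499875)+1/4·37.033375≈11.958269
n=5: y≈11.958269, sp=4, e=sp−y≈-7.958269; I≈9.124106, D=e−e_prev≈-16.458144; u=1/2·(-7.958269)+1·9.124106+3/2·(-16.458144)≈-19.542244; next y=-3/5·11.958269+1/4·(-19.542244)≈-12.060522
n=6: y≈-12.060522, sp=4, e=sp−y≈16.060522; I≈25.184628, D=e−e_prev≈24.018791; u=1/2·16.060522+1·25.184628+3/2·24.018791≈69.243076; next y=-3/5·(-12.060522)+1/4·69.243076≈24.547082
n=7: y≈24.547082, sp=4, e=sp−y≈-20.547082; I≈4.637546, D=e−e_prev≈-36.607604; u=1/2·(-20.547082)+1·4.637546+3/2·(-36.607604)≈-60.547402; next y=-3/5·24.547082+1/4·(-60.547402)≈-29.865100
n=8: y≈-29.865100, sp=4, e=sp−y≈33.865100; I≈38.502646, D=e−e_prev≈54.412182; u=1/2·33.865100+1·38.502646+3/2·54.412182≈137.053469; next y=-3/5·(-29.865100)+1/4·137.053469≈52.182427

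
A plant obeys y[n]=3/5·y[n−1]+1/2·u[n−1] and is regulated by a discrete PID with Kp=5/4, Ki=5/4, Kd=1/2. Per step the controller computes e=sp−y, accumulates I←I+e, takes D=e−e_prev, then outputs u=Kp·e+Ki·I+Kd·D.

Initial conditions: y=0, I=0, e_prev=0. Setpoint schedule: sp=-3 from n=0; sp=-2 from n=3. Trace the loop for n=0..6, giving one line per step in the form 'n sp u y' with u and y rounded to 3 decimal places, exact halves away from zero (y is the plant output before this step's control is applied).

0 -3 -9.000 0.000
1 -3 2.250 -4.500
2 -3 -6.900 -1.575
3 -2 4.241 -4.395
4 -2 -6.311 -0.516
5 -2 2.621 -3.465
6 -2 -5.111 -0.769

(exact arithmetic carried between steps; '≈' marks a value shown rounded to 6 d.p. or computed from one; I and e_prev carry over from the previous line; the table rounds u and y to 3 d.p., halves away from zero)
n=0: y=0, sp=-3, e=sp−y=-3; I=-3, D=e−e_prev=-3; u=5/4·(-3)+5/4·(-3)+1/2·(-3)=-9; next y=3/5·0+1/2·(-9)=-4.5
n=1: y=-4.5, sp=-3, e=sp−y=1.5; I=-1.5, D=e−e_prev=4.5; u=5/4·1.5+5/4·(-1.5)+1/2·4.5=2.25; next y=3/5·(-4.5)+1/2·2.25=-1.575
n=2: y=-1.575, sp=-3, e=sp−y=-1.425; I=-2.925, D=e−e_prev=-2.925; u=5/4·(-1.425)+5/4·(-2.925)+1/2·(-2.925)=-6.9; next y=3/5·(-1.575)+1/2·(-6.9)=-4.395
n=3: y=-4.395, sp=-2, e=sp−y=2.395; I=-0.53, D=e−e_prev=3.82; u=5/4·2.395+5/4·(-0.53)+1/2·3.82=4.24125; next y=3/5·(-4.395)+1/2·4.24125=-0.516375
n=4: y=-0.516375, sp=-2, e=sp−y=-1.483625; I=-2.013625, D=e−e_prev=-3.878625; u=5/4·(-1.483625)+5/4·(-2.013625)+1/2·(-3.878625)=-6.310875; next y=3/5·(-0.516375)+1/2·(-6.310875)≈-3.465263
n=5: y≈-3.465263, sp=-2, e=sp−y≈1.465263; I≈-0.548363, D=e−e_prev≈2.948888; u=5/4·1.465263+5/4·(-0.548363)+1/2·2.948888≈2.620569; next y=3/5·(-3.465263)+1/2·2.620569≈-0.768873
n=6: y≈-0.768873, sp=-2, e=sp−y≈-1.231127; I≈-1.779489, D=e−e_prev≈-2.696389; u=5/4·(-1.231127)+5/4·(-1.779489)+1/2·(-2.696389)≈-5.111465; next y=3/5·(-0.768873)+1/2·(-5.111465)≈-3.017056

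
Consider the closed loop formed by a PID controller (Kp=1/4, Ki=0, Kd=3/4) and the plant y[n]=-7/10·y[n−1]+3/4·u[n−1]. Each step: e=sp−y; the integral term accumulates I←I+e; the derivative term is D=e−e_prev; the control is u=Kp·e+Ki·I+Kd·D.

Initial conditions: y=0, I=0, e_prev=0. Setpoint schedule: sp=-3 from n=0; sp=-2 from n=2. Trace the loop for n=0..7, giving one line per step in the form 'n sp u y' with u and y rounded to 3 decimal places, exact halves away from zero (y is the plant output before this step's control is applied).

0 -3 -3.000 0.000
1 -3 1.500 -2.250
2 -2 -4.138 2.700
3 -2 6.518 -4.993
4 -2 -12.629 8.384
5 -2 21.128 -15.340
6 -2 -38.589 26.584
7 -2 66.989 -47.551

(exact arithmetic carried between steps; '≈' marks a value shown rounded to 6 d.p. or computed from one; I and e_prev carry over from the previous line; the table rounds u and y to 3 d.p., halves away from zero)
n=0: y=0, sp=-3, e=sp−y=-3; I=-3, D=e−e_prev=-3; u=1/4·(-3)+0·(-3)+3/4·(-3)=-3; next y=-7/10·0+3/4·(-3)=-2.25
n=1: y=-2.25, sp=-3, e=sp−y=-0.75; I=-3.75, D=e−e_prev=2.25; u=1/4·(-0.75)+0·(-3.75)+3/4·2.25=1.5; next y=-7/10·(-2.25)+3/4·1.5=2.7
n=2: y=2.7, sp=-2, e=sp−y=-4.7; I=-8.45, D=e−e_prev=-3.95; u=1/4·(-4.7)+0·(-8.45)+3/4·(-3.95)=-4.1375; next y=-7/10·2.7+3/4·(-4.1375)=-4.993125
n=3: y=-4.993125, sp=-2, e=sp−y=2.993125; I=-5.456875, D=e−e_prev=7.693125; u=1/4·2.993125+0·(-5.456875)+3/4·7.693125=6.518125; next y=-7/10·(-4.993125)+3/4·6.518125≈8.383781
n=4: y≈8.383781, sp=-2, e=sp−y≈-10.383781; I≈-15.840656, D=e−e_prev≈-13.376906; u=1/4·(-10.383781)+0·(-15.840656)+3/4·(-13.376906)≈-12.628625; next y=-7/10·8.383781+3/4·(-12.628625)≈-15.340116
n=5: y≈-15.340116, sp=-2, e=sp−y≈13.340116; I≈-2.500541, D=e−e_prev≈23.723897; u=1/4·13.340116+0·(-2.500541)+3/4·23.723897≈21.127952; next y=-7/10·(-15.340116)+3/4·21.127952≈26.584045
n=6: y≈26.584045, sp=-2, e=sp−y≈-28.584045; I≈-31.084585, D=e−e_prev≈-41.924160; u=1/4·(-28.584045)+0·(-31.084585)+3/4·(-41.924160)≈-38.589131; next y=-7/10·26.584045+3/4·(-38.589131)≈-47.550680
n=7: y≈-47.550680, sp=-2, e=sp−y≈45.550680; I≈14.466094, D=e−e_prev≈74.134724; u=1/4·45.550680+0·14.466094+3/4·74.134724≈66.988713; next y=-7/10·(-47.550680)+3/4·66.988713≈83.527011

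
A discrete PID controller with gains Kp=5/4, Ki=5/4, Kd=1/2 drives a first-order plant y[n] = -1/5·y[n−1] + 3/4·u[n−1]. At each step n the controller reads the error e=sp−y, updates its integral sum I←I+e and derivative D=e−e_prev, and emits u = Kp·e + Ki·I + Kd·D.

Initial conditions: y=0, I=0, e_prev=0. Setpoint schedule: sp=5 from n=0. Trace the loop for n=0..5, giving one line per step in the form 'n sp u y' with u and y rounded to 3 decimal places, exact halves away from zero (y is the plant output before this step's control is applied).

(exact arithmetic carried between steps; '≈' marks a value shown rounded to 6 d.p. or computed from one; I and e_prev carry over from the previous line; the table rounds u and y to 3 d.p., halves away from zero)
n=0: y=0, sp=5, e=sp−y=5; I=5, D=e−e_prev=5; u=5/4·5+5/4·5+1/2·5=15; next y=-1/5·0+3/4·15=11.25
n=1: y=11.25, sp=5, e=sp−y=-6.25; I=-1.25, D=e−e_prev=-11.25; u=5/4·(-6.25)+5/4·(-1.25)+1/2·(-11.25)=-15; next y=-1/5·11.25+3/4·(-15)=-13.5
n=2: y=-13.5, sp=5, e=sp−y=18.5; I=17.25, D=e−e_prev=24.75; u=5/4·18.5+5/4·17.25+1/2·24.75=57.0625; next y=-1/5·(-13.5)+3/4·57.0625=45.496875
n=3: y=45.496875, sp=5, e=sp−y=-40.496875; I=-23.246875, D=e−e_prev=-58.996875; u=5/4·(-40.496875)+5/4·(-23.246875)+1/2·(-58.996875)=-109.178125; next y=-1/5·45.496875+3/4·(-109.178125)≈-90.982969
n=4: y≈-90.982969, sp=5, e=sp−y≈95.982969; I≈72.736094, D=e−e_prev≈136.479844; u=5/4·95.982969+5/4·72.736094+1/2·136.479844≈279.13875; next y=-1/5·(-90.982969)+3/4·279.13875≈227.550656
n=5: y≈227.550656, sp=5, e=sp−y≈-222.550656; I≈-149.814563, D=e−e_prev≈-318.533625; u=5/4·(-222.550656)+5/4·(-149.814563)+1/2·(-318.533625)≈-624.723336; next y=-1/5·227.550656+3/4·(-624.723336)≈-514.052633

0 5 15.000 0.000
1 5 -15.000 11.250
2 5 57.063 -13.500
3 5 -109.178 45.497
4 5 279.139 -90.983
5 5 -624.723 227.551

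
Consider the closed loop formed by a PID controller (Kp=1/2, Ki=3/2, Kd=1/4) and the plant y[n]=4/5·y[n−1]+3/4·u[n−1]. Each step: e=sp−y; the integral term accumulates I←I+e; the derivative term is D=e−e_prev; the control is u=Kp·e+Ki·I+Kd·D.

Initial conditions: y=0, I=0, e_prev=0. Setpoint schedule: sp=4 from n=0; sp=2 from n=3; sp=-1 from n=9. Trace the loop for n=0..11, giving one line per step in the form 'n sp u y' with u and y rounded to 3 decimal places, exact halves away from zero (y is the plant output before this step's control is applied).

0 4 9.000 0.000
1 4 -1.188 6.750
2 4 1.416 4.509
3 2 -4.769 4.670
4 2 1.915 0.159
5 2 0.388 1.564
6 2 1.442 1.542
7 2 0.384 2.315
8 2 0.498 2.140
9 -1 -6.384 2.086
10 -1 1.435 -3.119
11 -1 -0.513 -1.419

(exact arithmetic carried between steps; '≈' marks a value shown rounded to 6 d.p. or computed from one; I and e_prev carry over from the previous line; the table rounds u and y to 3 d.p., halves away from zero)
n=0: y=0, sp=4, e=sp−y=4; I=4, D=e−e_prev=4; u=1/2·4+3/2·4+1/4·4=9; next y=4/5·0+3/4·9=6.75
n=1: y=6.75, sp=4, e=sp−y=-2.75; I=1.25, D=e−e_prev=-6.75; u=1/2·(-2.75)+3/2·1.25+1/4·(-6.75)=-1.1875; next y=4/5·6.75+3/4·(-1.1875)=4.509375
n=2: y=4.509375, sp=4, e=sp−y=-0.509375; I=0.740625, D=e−e_prev=2.240625; u=1/2·(-0.509375)+3/2·0.740625+1/4·2.240625≈1.416406; next y=4/5·4.509375+3/4·1.416406≈4.669805
n=3: y≈4.669805, sp=2, e=sp−y≈-2.669805; I≈-1.929180, D=e−e_prev≈-2.160430; u=1/2·(-2.669805)+3/2·(-1.929180)+1/4·(-2.160430)≈-4.768779; next y=4/5·4.669805+3/4·(-4.768779)≈0.159259
n=4: y≈0.159259, sp=2, e=sp−y≈1.840741; I≈-0.088439, D=e−e_prev≈4.510545; u=1/2·1.840741+3/2·(-0.088439)+1/4·4.510545≈1.915348; next y=4/5·0.159259+3/4·1.915348≈1.563919
n=5: y≈1.563919, sp=2, e=sp−y≈0.436081; I≈0.347642, D=e−e_prev≈-1.404659; u=1/2·0.436081+3/2·0.347642+1/4·(-1.404659)≈0.388339; next y=4/5·1.563919+3/4·0.388339≈1.542390
n=6: y≈1.542390, sp=2, e=sp−y≈0.457610; I≈0.805253, D=e−e_prev≈0.021529; u=1/2·0.457610+3/2·0.805253+1/4·0.021529≈1.442067; next y=4/5·1.542390+3/4·1.442067≈2.315462
n=7: y≈2.315462, sp=2, e=sp−y≈-0.315462; I≈0.489791, D=e−e_prev≈-0.773072; u=1/2·(-0.315462)+3/2·0.489791+1/4·(-0.773072)≈0.383688; next y=4/5·2.315462+3/4·0.383688≈2.140135
n=8: y≈2.140135, sp=2, e=sp−y≈-0.140135; I≈0.349656, D=e−e_prev≈0.175327; u=1/2·(-0.140135)+3/2·0.349656+1/4·0.175327≈0.498248; next y=4/5·2.140135+3/4·0.498248≈2.085794
n=9: y≈2.085794, sp=-1, e=sp−y≈-3.085794; I≈-2.736138, D=e−e_prev≈-2.945659; u=1/2·(-3.085794)+3/2·(-2.736138)+1/4·(-2.945659)≈-6.383519; next y=4/5·2.085794+3/4·(-6.383519)≈-3.119004
n=10: y≈-3.119004, sp=-1, e=sp−y≈2.119004; I≈-0.617134, D=e−e_prev≈5.204798; u=1/2·2.119004+3/2·(-0.617134)+1/4·5.204798≈1.435000; next y=4/5·(-3.119004)+3/4·1.435000≈-1.418953
n=11: y≈-1.418953, sp=-1, e=sp−y≈0.418953; I≈-0.198181, D=e−e_prev≈-1.700051; u=1/2·0.418953+3/2·(-0.198181)+1/4·(-1.700051)≈-0.512808; next y=4/5·(-1.418953)+3/4·(-0.512808)≈-1.519768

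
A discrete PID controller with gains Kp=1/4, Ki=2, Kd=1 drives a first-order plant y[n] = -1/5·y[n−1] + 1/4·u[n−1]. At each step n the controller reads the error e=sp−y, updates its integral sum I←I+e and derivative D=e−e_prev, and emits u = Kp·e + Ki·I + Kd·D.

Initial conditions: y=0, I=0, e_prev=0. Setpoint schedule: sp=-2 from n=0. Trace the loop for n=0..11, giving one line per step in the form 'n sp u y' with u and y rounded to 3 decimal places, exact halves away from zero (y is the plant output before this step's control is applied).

0 -2 -6.500 0.000
1 -2 -3.219 -1.625
2 -2 -9.316 -0.480
3 -2 -5.513 -2.233
4 -2 -11.030 -0.932
5 -2 -6.537 -2.571
6 -2 -11.750 -1.120
7 -2 -6.880 -2.714
8 -2 -12.039 -1.177
9 -2 -6.958 -2.774
10 -2 -12.173 -1.185
11 -2 -6.943 -2.806

(exact arithmetic carried between steps; '≈' marks a value shown rounded to 6 d.p. or computed from one; I and e_prev carry over from the previous line; the table rounds u and y to 3 d.p., halves away from zero)
n=0: y=0, sp=-2, e=sp−y=-2; I=-2, D=e−e_prev=-2; u=1/4·(-2)+2·(-2)+1·(-2)=-6.5; next y=-1/5·0+1/4·(-6.5)=-1.625
n=1: y=-1.625, sp=-2, e=sp−y=-0.375; I=-2.375, D=e−e_prev=1.625; u=1/4·(-0.375)+2·(-2.375)+1·1.625=-3.21875; next y=-1/5·(-1.625)+1/4·(-3.21875)≈-0.479688
n=2: y≈-0.479688, sp=-2, e=sp−y≈-1.520313; I≈-3.895313, D=e−e_prev≈-1.145313; u=1/4·(-1.520313)+2·(-3.895313)+1·(-1.145313)≈-9.316016; next y=-1/5·(-0.479688)+1/4·(-9.316016)≈-2.233066
n=3: y≈-2.233066, sp=-2, e=sp−y≈0.233066; I≈-3.662246, D=e−e_prev≈1.753379; u=1/4·0.233066+2·(-3.662246)+1·1.753379≈-5.512847; next y=-1/5·(-2.233066)+1/4·(-5.512847)≈-0.931598
n=4: y≈-0.931598, sp=-2, e=sp−y≈-1.068402; I≈-4.730648, D=e−e_prev≈-1.301468; u=1/4·(-1.068402)+2·(-4.730648)+1·(-1.301468)≈-11.029864; next y=-1/5·(-0.931598)+1/4·(-11.029864)≈-2.571146
n=5: y≈-2.571146, sp=-2, e=sp−y≈0.571146; I≈-4.159501, D=e−e_prev≈1.639548; u=1/4·0.571146+2·(-4.159501)+1·1.639548≈-6.536668; next y=-1/5·(-2.571146)+1/4·(-6.536668)≈-1.119938
n=6: y≈-1.119938, sp=-2, e=sp−y≈-0.880062; I≈-5.039564, D=e−e_prev≈-1.451208; u=1/4·(-0.880062)+2·(-5.039564)+1·(-1.451208)≈-11.750351; next y=-1/5·(-1.119938)+1/4·(-11.750351)≈-2.713600
n=7: y≈-2.713600, sp=-2, e=sp−y≈0.713600; I≈-4.325963, D=e−e_prev≈1.593662; u=1/4·0.713600+2·(-4.325963)+1·1.593662≈-6.879864; next y=-1/5·(-2.713600)+1/4·(-6.879864)≈-1.177246
n=8: y≈-1.177246, sp=-2, e=sp−y≈-0.822754; I≈-5.148717, D=e−e_prev≈-1.536354; u=1/4·(-0.822754)+2·(-5.148717)+1·(-1.536354)≈-12.039477; next y=-1/5·(-1.177246)+1/4·(-12.039477)≈-2.774420
n=9: y≈-2.774420, sp=-2, e=sp−y≈0.774420; I≈-4.374297, D=e−e_prev≈1.597174; u=1/4·0.774420+2·(-4.374297)+1·1.597174≈-6.957815; next y=-1/5·(-2.774420)+1/4·(-6.957815)≈-1.184570
n=10: y≈-1.184570, sp=-2, e=sp−y≈-0.815430; I≈-5.189727, D=e−e_prev≈-1.589850; u=1/4·(-0.815430)+2·(-5.189727)+1·(-1.589850)≈-12.173163; next y=-1/5·(-1.184570)+1/4·(-12.173163)≈-2.806377
n=11: y≈-2.806377, sp=-2, e=sp−y≈0.806377; I≈-4.383351, D=e−e_prev≈1.621807; u=1/4·0.806377+2·(-4.383351)+1·1.621807≈-6.943300; next y=-1/5·(-2.806377)+1/4·(-6.943300)≈-1.174550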